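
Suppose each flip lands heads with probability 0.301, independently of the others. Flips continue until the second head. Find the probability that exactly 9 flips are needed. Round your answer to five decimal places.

Y = trial on which the second success occurs; negative binomial, r=2, p=0.301.
P(Y=9) = C(8,1) · p^2 · (1−p)^7
= 8 · 0.090601 · 0.081534 = 0.0590967

0.05910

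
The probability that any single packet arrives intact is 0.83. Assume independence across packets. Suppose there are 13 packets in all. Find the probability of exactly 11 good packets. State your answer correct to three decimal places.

X ~ Binomial(n=13, p=0.83).
P(X=11) = C(13,11) · p^11 · (1−p)^2
= 78 · 0.12878 · 0.0289 = 0.29030

0.290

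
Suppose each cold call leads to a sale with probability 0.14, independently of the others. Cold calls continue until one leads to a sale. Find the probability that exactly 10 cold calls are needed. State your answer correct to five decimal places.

Geometric (trials to first success), p = 0.14.
P(Y = 10) = (1−p)^9 · p = 0.25733 · 0.14 = 0.0360258

0.03603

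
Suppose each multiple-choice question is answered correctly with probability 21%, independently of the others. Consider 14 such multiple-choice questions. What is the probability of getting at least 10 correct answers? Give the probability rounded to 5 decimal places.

0.00007

X ~ Binomial(14, 0.21); P(X ≥ 10) = Σ C(14,k) p^k (1−p)^(14−k) over k:
  k=10: C(14,10)·0.21^10·0.79^4 = 0.0000650
  k=11: C(14,11)·0.21^11·0.79^3 = 0.0000063
  k=12: C(14,12)·0.21^12·0.79^2 = 0.0000004
  k=13: C(14,13)·0.21^13·0.79^1 = 0.0000000
  k=14: C(14,14)·0.21^14·0.79^0 = 0.0000000
Total = 0.0000718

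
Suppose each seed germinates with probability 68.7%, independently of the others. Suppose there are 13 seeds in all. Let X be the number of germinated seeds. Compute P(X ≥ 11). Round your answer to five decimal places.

0.17551

X ~ Binomial(13, 0.687); P(X ≥ 11) = Σ C(13,k) p^k (1−p)^(13−k) over k:
  k=11: C(13,11)·0.687^11·0.313^2 = 0.1229440
  k=12: C(13,12)·0.687^12·0.313^1 = 0.0449747
  k=13: C(13,13)·0.687^13·0.313^0 = 0.0075934
Total = 0.1755122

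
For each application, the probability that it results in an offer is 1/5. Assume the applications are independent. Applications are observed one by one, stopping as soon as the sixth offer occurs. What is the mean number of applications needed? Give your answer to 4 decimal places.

Y = total applications until the sixth success; negative binomial with r=6, p=0.20.
E[Y] = r / p = 6 / 0.20 = 30.000000

30.0000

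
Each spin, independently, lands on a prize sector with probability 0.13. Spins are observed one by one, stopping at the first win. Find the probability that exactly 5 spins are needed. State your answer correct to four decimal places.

Geometric (trials to first success), p = 0.13.
P(Y = 5) = (1−p)^4 · p = 0.5729 · 0.13 = 0.074477

0.0745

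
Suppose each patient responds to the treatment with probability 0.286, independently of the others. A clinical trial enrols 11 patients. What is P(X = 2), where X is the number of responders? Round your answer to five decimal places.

0.21696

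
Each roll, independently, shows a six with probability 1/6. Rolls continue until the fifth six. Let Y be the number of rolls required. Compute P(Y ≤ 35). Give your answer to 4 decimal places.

0.7157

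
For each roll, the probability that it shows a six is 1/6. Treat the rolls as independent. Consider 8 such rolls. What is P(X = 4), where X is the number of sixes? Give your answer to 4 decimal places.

0.0260

X ~ Binomial(n=8, p=0.166667).
P(X=4) = C(8,4) · p^4 · (1−p)^4
= 70 · 0.0007716 · 0.48225 = 0.026048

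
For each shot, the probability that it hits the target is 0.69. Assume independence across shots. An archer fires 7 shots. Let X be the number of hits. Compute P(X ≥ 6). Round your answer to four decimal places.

X ~ Binomial(7, 0.69); P(X ≥ 6) = Σ C(7,k) p^k (1−p)^(7−k) over k:
  k=6: C(7,6)·0.69^6·0.31^1 = 0.234182
  k=7: C(7,7)·0.69^7·0.31^0 = 0.074464
Total = 0.308646

0.3086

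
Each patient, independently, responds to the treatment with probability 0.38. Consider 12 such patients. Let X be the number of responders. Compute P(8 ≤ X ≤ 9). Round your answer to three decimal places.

0.040

X ~ Binomial(12, 0.38); P(8 ≤ X ≤ 9) = Σ C(12,k) p^k (1−p)^(12−k) over k:
  k=8: C(12,8)·0.38^8·0.62^4 = 0.03180
  k=9: C(12,9)·0.38^9·0.62^3 = 0.00866
Total = 0.04046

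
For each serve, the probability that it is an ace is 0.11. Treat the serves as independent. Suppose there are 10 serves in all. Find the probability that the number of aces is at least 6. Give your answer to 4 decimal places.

0.0003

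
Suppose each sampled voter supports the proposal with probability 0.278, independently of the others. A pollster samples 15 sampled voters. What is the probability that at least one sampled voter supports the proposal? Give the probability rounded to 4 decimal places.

0.9924

P(at least one) = 1 − P(none) = 1 − (1 − 0.278)^15
= 1 − 0.007552 = 0.992448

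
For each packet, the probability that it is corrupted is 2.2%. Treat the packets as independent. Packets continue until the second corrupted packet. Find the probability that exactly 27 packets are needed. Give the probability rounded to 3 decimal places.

0.007

Y = trial on which the second success occurs; negative binomial, r=2, p=0.022.
P(Y=27) = C(26,1) · p^2 · (1−p)^25
= 26 · 0.000484 · 0.57342 = 0.00722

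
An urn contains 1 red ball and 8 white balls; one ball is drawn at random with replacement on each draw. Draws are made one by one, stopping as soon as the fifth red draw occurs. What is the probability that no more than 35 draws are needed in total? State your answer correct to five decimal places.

Finishing within 35 draws ⇔ at least 5 successes in the first 35. With X ~ Binomial(35, 0.111111), P(Y ≤ 35) = 1 − P(X ≤ 4).
  k=0: C(35,0)·0.111111^0·0.888889^35 = 0.0162055
  k=1: C(35,1)·0.111111^1·0.888889^34 = 0.0708989
  k=2: C(35,2)·0.111111^2·0.888889^33 = 0.1506603
  k=3: C(35,3)·0.111111^3·0.888889^32 = 0.2071579
  k=4: C(35,4)·0.111111^4·0.888889^31 = 0.2071579
1 − 0.6520804 = 0.3479196

0.34792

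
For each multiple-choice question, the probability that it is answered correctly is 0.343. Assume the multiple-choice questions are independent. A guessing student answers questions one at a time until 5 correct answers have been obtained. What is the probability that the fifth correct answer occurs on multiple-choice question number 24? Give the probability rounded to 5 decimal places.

0.01437

Y = trial on which the fifth success occurs; negative binomial, r=5, p=0.343.
P(Y=24) = C(23,4) · p^5 · (1−p)^19
= 8855 · 0.0047476 · 0.00034178 = 0.0143682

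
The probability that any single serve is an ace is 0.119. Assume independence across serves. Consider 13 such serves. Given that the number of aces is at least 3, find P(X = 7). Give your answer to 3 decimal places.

0.001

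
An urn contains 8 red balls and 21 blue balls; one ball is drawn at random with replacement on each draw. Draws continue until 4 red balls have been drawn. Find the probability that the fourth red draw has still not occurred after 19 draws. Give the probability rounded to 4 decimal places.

Needing more than 19 draws ⇔ fewer than 4 successes in the first 19. With X ~ Binomial(19, 0.275862), P(Y > 19) = P(X ≤ 3).
  k=0: C(19,0)·0.275862^0·0.724138^19 = 0.002171
  k=1: C(19,1)·0.275862^1·0.724138^18 = 0.015712
  k=2: C(19,2)·0.275862^2·0.724138^17 = 0.053869
  k=3: C(19,3)·0.275862^3·0.724138^16 = 0.116289
P(X ≤ 3) = 0.188042

0.1880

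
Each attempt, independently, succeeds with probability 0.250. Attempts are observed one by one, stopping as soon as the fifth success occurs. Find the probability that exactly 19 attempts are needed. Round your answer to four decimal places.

0.0532

Y = trial on which the fifth success occurs; negative binomial, r=5, p=0.25.
P(Y=19) = C(18,4) · p^5 · (1−p)^14
= 3060 · 0.00097656 · 0.017818 = 0.053245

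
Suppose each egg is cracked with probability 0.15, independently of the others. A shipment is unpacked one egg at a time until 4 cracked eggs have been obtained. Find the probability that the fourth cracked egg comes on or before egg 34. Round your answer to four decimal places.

0.7715

Finishing within 34 eggs ⇔ at least 4 successes in the first 34. With X ~ Binomial(34, 0.15), P(Y ≤ 34) = 1 − P(X ≤ 3).
  k=0: C(34,0)·0.15^0·0.85^34 = 0.003983
  k=1: C(34,1)·0.15^1·0.85^33 = 0.023900
  k=2: C(34,2)·0.15^2·0.85^32 = 0.069591
  k=3: C(34,3)·0.15^3·0.85^31 = 0.130994
1 − 0.228468 = 0.771532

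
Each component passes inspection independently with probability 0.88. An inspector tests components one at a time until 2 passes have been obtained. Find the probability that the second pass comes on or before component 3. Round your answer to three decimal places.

Finishing within 3 components ⇔ at least 2 successes in the first 3. With X ~ Binomial(3, 0.88), P(Y ≤ 3) = 1 − P(X ≤ 1).
  k=0: C(3,0)·0.88^0·0.12^3 = 0.00173
  k=1: C(3,1)·0.88^1·0.12^2 = 0.03802
1 − 0.03974 = 0.96026

0.960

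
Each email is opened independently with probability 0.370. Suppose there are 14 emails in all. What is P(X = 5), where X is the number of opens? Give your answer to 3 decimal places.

0.217

X ~ Binomial(n=14, p=0.37).
P(X=5) = C(14,5) · p^5 · (1−p)^9
= 2002 · 0.0069344 · 0.015634 = 0.21704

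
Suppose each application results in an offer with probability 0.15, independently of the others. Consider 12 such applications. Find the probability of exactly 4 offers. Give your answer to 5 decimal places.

0.06828

X ~ Binomial(n=12, p=0.15).
P(X=4) = C(12,4) · p^4 · (1−p)^8
= 495 · 0.00050625 · 0.27249 = 0.0682844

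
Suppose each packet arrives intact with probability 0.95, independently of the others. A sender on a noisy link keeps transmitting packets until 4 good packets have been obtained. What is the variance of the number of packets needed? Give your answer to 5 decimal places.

0.22161

Y = total packets until the fourth success; negative binomial with r=4, p=0.95.
Var(Y) = r(1−p)/p² = 4·0.05 / 0.95² = 0.2216066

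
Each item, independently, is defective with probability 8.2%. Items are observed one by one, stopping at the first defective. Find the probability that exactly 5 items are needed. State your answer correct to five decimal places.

0.05824

Geometric (trials to first success), p = 0.082.
P(Y = 5) = (1−p)^4 · p = 0.71018 · 0.082 = 0.0582351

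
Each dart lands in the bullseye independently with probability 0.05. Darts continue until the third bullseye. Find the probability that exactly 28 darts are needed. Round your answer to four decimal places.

Y = trial on which the third success occurs; negative binomial, r=3, p=0.05.
P(Y=28) = C(27,2) · p^3 · (1−p)^25
= 351 · 0.000125 · 0.27739 = 0.012170

0.0122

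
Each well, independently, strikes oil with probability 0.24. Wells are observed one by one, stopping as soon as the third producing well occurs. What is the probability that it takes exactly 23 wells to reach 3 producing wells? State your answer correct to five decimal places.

0.01320

Y = trial on which the third success occurs; negative binomial, r=3, p=0.24.
P(Y=23) = C(22,2) · p^3 · (1−p)^20
= 231 · 0.013824 · 0.0041331 = 0.0131983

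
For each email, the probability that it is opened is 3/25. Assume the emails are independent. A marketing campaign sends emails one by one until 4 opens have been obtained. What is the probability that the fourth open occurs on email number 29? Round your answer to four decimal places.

Y = trial on which the fourth success occurs; negative binomial, r=4, p=0.12.
P(Y=29) = C(28,3) · p^4 · (1−p)^25
= 3276 · 0.00020736 · 0.040932 = 0.027806

0.0278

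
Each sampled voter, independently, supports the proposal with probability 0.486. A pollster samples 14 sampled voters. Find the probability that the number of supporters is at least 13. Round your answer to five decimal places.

0.00065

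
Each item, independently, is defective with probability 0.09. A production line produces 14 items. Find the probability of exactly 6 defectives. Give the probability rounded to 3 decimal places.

0.001

X ~ Binomial(n=14, p=0.09).
P(X=6) = C(14,6) · p^6 · (1−p)^8
= 3003 · 5.3144e-07 · 0.47025 = 0.00075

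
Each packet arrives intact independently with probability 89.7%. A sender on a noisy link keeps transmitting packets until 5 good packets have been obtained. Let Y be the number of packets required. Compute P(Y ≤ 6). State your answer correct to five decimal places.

0.87978

Finishing within 6 packets ⇔ at least 5 successes in the first 6. With X ~ Binomial(6, 0.897), P(Y ≤ 6) = 1 − P(X ≤ 4).
  k=0: C(6,0)·0.897^0·0.103^6 = 0.0000012
  k=1: C(6,1)·0.897^1·0.103^5 = 0.0000624
  k=2: C(6,2)·0.897^2·0.103^4 = 0.0013584
  k=3: C(6,3)·0.897^3·0.103^3 = 0.0157732
  k=4: C(6,4)·0.897^4·0.103^2 = 0.1030233
1 − 0.1202185 = 0.8797815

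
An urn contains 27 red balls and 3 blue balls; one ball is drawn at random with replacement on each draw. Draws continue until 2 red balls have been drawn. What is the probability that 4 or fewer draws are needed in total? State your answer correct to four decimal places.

Finishing within 4 draws ⇔ at least 2 successes in the first 4. With X ~ Binomial(4, 0.90), P(Y ≤ 4) = 1 − P(X ≤ 1).
  k=0: C(4,0)·0.90^0·0.10^4 = 0.000100
  k=1: C(4,1)·0.90^1·0.10^3 = 0.003600
1 − 0.003700 = 0.996300

0.9963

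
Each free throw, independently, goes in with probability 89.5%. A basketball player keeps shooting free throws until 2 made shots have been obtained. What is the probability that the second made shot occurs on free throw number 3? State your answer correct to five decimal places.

Y = trial on which the second success occurs; negative binomial, r=2, p=0.895.
P(Y=3) = C(2,1) · p^2 · (1−p)^1
= 2 · 0.80102 · 0.105 = 0.1682153

0.16822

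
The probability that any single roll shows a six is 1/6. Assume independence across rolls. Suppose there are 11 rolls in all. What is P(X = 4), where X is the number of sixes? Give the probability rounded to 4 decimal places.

0.0711

X ~ Binomial(n=11, p=0.166667).
P(X=4) = C(11,4) · p^4 · (1−p)^7
= 330 · 0.0007716 · 0.27908 = 0.071062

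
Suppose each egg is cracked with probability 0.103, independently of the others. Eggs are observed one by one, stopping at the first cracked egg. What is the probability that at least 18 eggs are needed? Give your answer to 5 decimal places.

Y = number of eggs to the first success; geometric, p = 0.103.
P(Y > 17) = P(first 17 all fail) = (1−p)^17 = 0.1575693

0.15757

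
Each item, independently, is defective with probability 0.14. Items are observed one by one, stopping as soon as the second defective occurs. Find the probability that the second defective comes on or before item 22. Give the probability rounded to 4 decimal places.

Finishing within 22 items ⇔ at least 2 successes in the first 22. With X ~ Binomial(22, 0.14), P(Y ≤ 22) = 1 − P(X ≤ 1).
  k=0: C(22,0)·0.14^0·0.86^22 = 0.036221
  k=1: C(22,1)·0.14^1·0.86^21 = 0.129723
1 − 0.165945 = 0.834055

0.8341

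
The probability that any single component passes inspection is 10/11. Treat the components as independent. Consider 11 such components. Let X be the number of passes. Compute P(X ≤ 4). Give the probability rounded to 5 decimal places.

X ~ Binomial(11, 0.909091); P(X ≤ 4) = Σ C(11,k) p^k (1−p)^(11−k) over k:
  k=0: C(11,0)·0.909091^0·0.090909^11 = 0.0000000
  k=1: C(11,1)·0.909091^1·0.090909^10 = 0.0000000
  k=2: C(11,2)·0.909091^2·0.090909^9 = 0.0000000
  k=3: C(11,3)·0.909091^3·0.090909^8 = 0.0000006
  k=4: C(11,4)·0.909091^4·0.090909^7 = 0.0000116
Total = 0.0000122

0.00001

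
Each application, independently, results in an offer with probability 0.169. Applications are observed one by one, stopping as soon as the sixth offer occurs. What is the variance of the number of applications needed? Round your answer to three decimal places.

174.574

Y = total applications until the sixth success; negative binomial with r=6, p=0.169.
Var(Y) = r(1−p)/p² = 6·0.831 / 0.169² = 174.57372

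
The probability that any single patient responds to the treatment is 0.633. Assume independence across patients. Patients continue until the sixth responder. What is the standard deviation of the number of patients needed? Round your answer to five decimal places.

Y = total patients until the sixth success; negative binomial with r=6, p=0.633.
SD(Y) = √[r(1−p)/p²] = √(5.4955339) = 2.3442555

2.34426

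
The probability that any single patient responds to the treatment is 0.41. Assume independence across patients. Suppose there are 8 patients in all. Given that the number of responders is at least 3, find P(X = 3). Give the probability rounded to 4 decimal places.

0.3913

X ~ Binomial(8, 0.41). Want P(X=3 | X≥3) = P(X=3) / P(X≥3).
P(X=3) = C(8,3)·0.41^3·0.59^5 = 0.275930
P(X≥3) = 1 − 0.014683 − 0.081628 − 0.198535 = 0.705154
Ratio = 0.275930 / 0.705154 = 0.391305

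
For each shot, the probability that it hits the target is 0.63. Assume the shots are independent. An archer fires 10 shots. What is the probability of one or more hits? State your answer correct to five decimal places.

P(at least one) = 1 − P(none) = 1 − (1 − 0.63)^10
= 1 − 0.0000481 = 0.9999519

0.99995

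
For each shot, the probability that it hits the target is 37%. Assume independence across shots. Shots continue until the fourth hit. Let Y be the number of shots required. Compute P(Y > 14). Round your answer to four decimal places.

0.1774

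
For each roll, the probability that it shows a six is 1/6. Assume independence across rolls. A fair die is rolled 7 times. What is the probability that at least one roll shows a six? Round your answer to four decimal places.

0.7209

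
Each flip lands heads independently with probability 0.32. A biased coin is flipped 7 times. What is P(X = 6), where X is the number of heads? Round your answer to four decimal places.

0.0051

X ~ Binomial(n=7, p=0.32).
P(X=6) = C(7,6) · p^6 · (1−p)^1
= 7 · 0.0010737 · 0.68 = 0.005111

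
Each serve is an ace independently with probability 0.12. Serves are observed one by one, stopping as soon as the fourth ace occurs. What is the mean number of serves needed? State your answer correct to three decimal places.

Y = total serves until the fourth success; negative binomial with r=4, p=0.12.
E[Y] = r / p = 4 / 0.12 = 33.33333

33.333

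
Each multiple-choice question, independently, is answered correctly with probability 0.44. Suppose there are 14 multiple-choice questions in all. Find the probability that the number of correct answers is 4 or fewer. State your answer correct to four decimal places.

0.1868

X ~ Binomial(14, 0.44); P(X ≤ 4) = Σ C(14,k) p^k (1−p)^(14−k) over k:
  k=0: C(14,0)·0.44^0·0.56^14 = 0.000298
  k=1: C(14,1)·0.44^1·0.56^13 = 0.003281
  k=2: C(14,2)·0.44^2·0.56^12 = 0.016757
  k=3: C(14,3)·0.44^3·0.56^11 = 0.052666
  k=4: C(14,4)·0.44^4·0.56^10 = 0.113795
Total = 0.186798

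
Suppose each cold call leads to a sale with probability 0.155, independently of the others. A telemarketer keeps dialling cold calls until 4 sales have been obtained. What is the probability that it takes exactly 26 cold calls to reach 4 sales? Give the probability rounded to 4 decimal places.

Y = trial on which the fourth success occurs; negative binomial, r=4, p=0.155.
P(Y=26) = C(25,3) · p^4 · (1−p)^22
= 2300 · 0.0005772 · 0.024595 = 0.032651

0.0327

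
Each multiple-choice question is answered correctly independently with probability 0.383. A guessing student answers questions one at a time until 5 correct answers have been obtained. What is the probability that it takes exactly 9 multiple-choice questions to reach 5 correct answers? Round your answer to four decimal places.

0.0836

Y = trial on which the fifth success occurs; negative binomial, r=5, p=0.383.
P(Y=9) = C(8,4) · p^5 · (1−p)^4
= 70 · 0.0082413 · 0.14492 = 0.083605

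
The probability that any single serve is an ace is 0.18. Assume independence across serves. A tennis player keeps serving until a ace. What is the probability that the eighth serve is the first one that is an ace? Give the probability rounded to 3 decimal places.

0.045

Geometric (trials to first success), p = 0.18.
P(Y = 8) = (1−p)^7 · p = 0.24929 · 0.18 = 0.04487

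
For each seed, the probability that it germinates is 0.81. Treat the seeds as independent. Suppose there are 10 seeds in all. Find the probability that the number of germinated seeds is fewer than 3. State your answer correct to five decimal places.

0.00005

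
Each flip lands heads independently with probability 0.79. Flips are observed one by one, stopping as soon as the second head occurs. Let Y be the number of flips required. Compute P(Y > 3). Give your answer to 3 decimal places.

0.114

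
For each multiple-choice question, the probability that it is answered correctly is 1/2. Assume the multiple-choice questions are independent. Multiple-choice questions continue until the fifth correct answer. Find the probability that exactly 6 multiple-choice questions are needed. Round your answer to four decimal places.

0.0781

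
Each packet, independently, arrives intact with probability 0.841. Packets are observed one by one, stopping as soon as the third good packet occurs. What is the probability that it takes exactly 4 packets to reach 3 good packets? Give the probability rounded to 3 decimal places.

0.284

Y = trial on which the third success occurs; negative binomial, r=3, p=0.841.
P(Y=4) = C(3,2) · p^3 · (1−p)^1
= 3 · 0.59482 · 0.159 = 0.28373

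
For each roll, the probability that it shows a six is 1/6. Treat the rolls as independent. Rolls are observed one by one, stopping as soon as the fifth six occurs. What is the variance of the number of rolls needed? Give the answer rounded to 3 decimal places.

150.000

Y = total rolls until the fifth success; negative binomial with r=5, p=0.166667.
Var(Y) = r(1−p)/p² = 5·0.833333 / 0.166667² = 150.00000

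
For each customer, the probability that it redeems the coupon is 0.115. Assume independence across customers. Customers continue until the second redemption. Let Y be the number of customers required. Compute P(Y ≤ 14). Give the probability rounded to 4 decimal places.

Finishing within 14 customers ⇔ at least 2 successes in the first 14. With X ~ Binomial(14, 0.115), P(Y ≤ 14) = 1 − P(X ≤ 1).
  k=0: C(14,0)·0.115^0·0.885^14 = 0.180803
  k=1: C(14,1)·0.115^1·0.885^13 = 0.328919
1 − 0.509722 = 0.490278

0.4903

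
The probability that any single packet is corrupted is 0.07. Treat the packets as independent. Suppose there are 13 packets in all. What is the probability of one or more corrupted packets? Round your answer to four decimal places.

0.6107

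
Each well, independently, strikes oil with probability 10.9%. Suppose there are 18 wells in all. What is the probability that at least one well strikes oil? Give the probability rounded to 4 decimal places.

P(at least one) = 1 − P(none) = 1 − (1 − 0.109)^18
= 1 − 0.125256 = 0.874744

0.8747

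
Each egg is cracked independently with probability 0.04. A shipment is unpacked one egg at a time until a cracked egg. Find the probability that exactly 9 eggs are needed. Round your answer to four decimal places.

Geometric (trials to first success), p = 0.04.
P(Y = 9) = (1−p)^8 · p = 0.72139 · 0.04 = 0.028856

0.0289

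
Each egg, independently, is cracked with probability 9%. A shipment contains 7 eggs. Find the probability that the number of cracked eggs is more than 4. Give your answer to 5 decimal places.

0.00011

X ~ Binomial(7, 0.09); P(X ≥ 5) = Σ C(7,k) p^k (1−p)^(7−k) over k:
  k=5: C(7,5)·0.09^5·0.91^2 = 0.0001027
  k=6: C(7,6)·0.09^6·0.91^1 = 0.0000034
  k=7: C(7,7)·0.09^7·0.91^0 = 0.0000000
Total = 0.0001061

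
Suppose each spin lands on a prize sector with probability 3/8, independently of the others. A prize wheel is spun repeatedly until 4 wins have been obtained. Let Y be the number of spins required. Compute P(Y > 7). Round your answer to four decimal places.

0.7570

Needing more than 7 spins ⇔ fewer than 4 successes in the first 7. With X ~ Binomial(7, 0.375), P(Y > 7) = P(X ≤ 3).
  k=0: C(7,0)·0.375^0·0.625^7 = 0.037253
  k=1: C(7,1)·0.375^1·0.625^6 = 0.156462
  k=2: C(7,2)·0.375^2·0.625^5 = 0.281632
  k=3: C(7,3)·0.375^3·0.625^4 = 0.281632
P(X ≤ 3) = 0.756979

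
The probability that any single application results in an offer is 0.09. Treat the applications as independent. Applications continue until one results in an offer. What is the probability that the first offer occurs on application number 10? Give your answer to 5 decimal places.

0.03851

Geometric (trials to first success), p = 0.09.
P(Y = 10) = (1−p)^9 · p = 0.42793 · 0.09 = 0.0385137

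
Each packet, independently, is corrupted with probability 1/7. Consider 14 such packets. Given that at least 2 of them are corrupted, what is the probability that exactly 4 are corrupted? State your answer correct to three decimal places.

0.145

X ~ Binomial(14, 0.142857). Want P(X=4 | X≥2) = P(X=4) / P(X≥2).
P(X=4) = C(14,4)·0.142857^4·0.857143^10 = 0.08924
P(X≥2) = 1 − 0.11554 − 0.26960 = 0.61486
Ratio = 0.08924 / 0.61486 = 0.14514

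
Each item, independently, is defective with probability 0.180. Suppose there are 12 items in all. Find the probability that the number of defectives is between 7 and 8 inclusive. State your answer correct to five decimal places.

X ~ Binomial(12, 0.18); P(7 ≤ X ≤ 8) = Σ C(12,k) p^k (1−p)^(12−k) over k:
  k=7: C(12,7)·0.18^7·0.82^5 = 0.0017976
  k=8: C(12,8)·0.18^8·0.82^4 = 0.0002466
Total = 0.0020443

0.00204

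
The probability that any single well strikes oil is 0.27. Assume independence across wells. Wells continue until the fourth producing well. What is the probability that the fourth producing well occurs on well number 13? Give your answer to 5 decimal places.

0.06883

Y = trial on which the fourth success occurs; negative binomial, r=4, p=0.27.
P(Y=13) = C(12,3) · p^4 · (1−p)^9
= 220 · 0.0053144 · 0.058872 = 0.0688309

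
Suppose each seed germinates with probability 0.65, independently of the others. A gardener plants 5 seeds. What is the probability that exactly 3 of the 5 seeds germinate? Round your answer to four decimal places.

X ~ Binomial(n=5, p=0.65).
P(X=3) = C(5,3) · p^3 · (1−p)^2
= 10 · 0.27463 · 0.1225 = 0.336416

0.3364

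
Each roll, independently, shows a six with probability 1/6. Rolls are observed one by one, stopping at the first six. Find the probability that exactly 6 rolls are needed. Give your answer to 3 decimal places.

0.067

Geometric (trials to first success), p = 0.166667.
P(Y = 6) = (1−p)^5 · p = 0.40188 · 0.166667 = 0.06698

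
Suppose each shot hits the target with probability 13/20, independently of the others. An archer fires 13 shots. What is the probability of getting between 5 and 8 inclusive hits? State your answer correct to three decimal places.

0.487

X ~ Binomial(13, 0.65); P(5 ≤ X ≤ 8) = Σ C(13,k) p^k (1−p)^(13−k) over k:
  k=5: C(13,5)·0.65^5·0.35^8 = 0.03363
  k=6: C(13,6)·0.65^6·0.35^7 = 0.08327
  k=7: C(13,7)·0.65^7·0.35^6 = 0.15464
  k=8: C(13,8)·0.65^8·0.35^5 = 0.21539
Total = 0.48692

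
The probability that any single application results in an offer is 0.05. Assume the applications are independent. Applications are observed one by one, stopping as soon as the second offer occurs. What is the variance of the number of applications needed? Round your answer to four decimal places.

Y = total applications until the second success; negative binomial with r=2, p=0.05.
Var(Y) = r(1−p)/p² = 2·0.95 / 0.05² = 760.000000

760.0000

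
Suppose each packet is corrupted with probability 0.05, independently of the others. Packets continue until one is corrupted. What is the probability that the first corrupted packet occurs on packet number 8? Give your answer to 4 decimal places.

Geometric (trials to first success), p = 0.05.
P(Y = 8) = (1−p)^7 · p = 0.69834 · 0.05 = 0.034917

0.0349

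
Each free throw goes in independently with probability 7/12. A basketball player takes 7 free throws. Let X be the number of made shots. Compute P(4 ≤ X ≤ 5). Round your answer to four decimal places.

0.5394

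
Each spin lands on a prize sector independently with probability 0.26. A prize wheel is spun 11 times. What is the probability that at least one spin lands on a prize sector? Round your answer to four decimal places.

P(at least one) = 1 − P(none) = 1 − (1 − 0.26)^11
= 1 − 0.036438 = 0.963562

0.9636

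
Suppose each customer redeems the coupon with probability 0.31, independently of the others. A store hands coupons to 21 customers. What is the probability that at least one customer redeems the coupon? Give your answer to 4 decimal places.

P(at least one) = 1 − P(none) = 1 − (1 − 0.31)^21
= 1 − 0.000413 = 0.999587

0.9996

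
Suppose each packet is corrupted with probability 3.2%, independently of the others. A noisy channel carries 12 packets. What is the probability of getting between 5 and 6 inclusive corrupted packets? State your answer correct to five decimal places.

0.00002

X ~ Binomial(12, 0.032); P(5 ≤ X ≤ 6) = Σ C(12,k) p^k (1−p)^(12−k) over k:
  k=5: C(12,5)·0.032^5·0.968^7 = 0.0000212
  k=6: C(12,6)·0.032^6·0.968^6 = 0.0000008
Total = 0.0000220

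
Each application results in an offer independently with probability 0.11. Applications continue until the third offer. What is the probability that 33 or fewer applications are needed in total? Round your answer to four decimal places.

0.7191

Finishing within 33 applications ⇔ at least 3 successes in the first 33. With X ~ Binomial(33, 0.11), P(Y ≤ 33) = 1 − P(X ≤ 2).
  k=0: C(33,0)·0.11^0·0.89^33 = 0.021373
  k=1: C(33,1)·0.11^1·0.89^32 = 0.087174
  k=2: C(33,2)·0.11^2·0.89^31 = 0.172389
1 − 0.280936 = 0.719064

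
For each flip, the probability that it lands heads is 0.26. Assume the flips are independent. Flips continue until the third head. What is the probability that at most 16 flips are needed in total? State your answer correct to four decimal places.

Finishing within 16 flips ⇔ at least 3 successes in the first 16. With X ~ Binomial(16, 0.26), P(Y ≤ 16) = 1 − P(X ≤ 2).
  k=0: C(16,0)·0.26^0·0.74^16 = 0.008086
  k=1: C(16,1)·0.26^1·0.74^15 = 0.045454
  k=2: C(16,2)·0.26^2·0.74^14 = 0.119777
1 − 0.173316 = 0.826684

0.8267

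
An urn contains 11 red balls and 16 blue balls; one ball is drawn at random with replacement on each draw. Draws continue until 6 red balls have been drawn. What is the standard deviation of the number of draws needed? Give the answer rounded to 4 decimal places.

4.6283

Y = total draws until the sixth success; negative binomial with r=6, p=0.407407.
SD(Y) = √[r(1−p)/p²] = √(21.421488) = 4.628335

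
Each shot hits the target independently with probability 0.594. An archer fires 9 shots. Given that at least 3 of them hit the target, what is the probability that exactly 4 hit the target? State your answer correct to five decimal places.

X ~ Binomial(9, 0.594). Want P(X=4 | X≥3) = P(X=4) / P(X≥3).
P(X=4) = C(9,4)·0.594^4·0.406^5 = 0.1730400
P(X≥3) = 1 − 0.0002997 − 0.0039467 − 0.0230971 = 0.9726564
Ratio = 0.1730400 / 0.9726564 = 0.1779045

0.17790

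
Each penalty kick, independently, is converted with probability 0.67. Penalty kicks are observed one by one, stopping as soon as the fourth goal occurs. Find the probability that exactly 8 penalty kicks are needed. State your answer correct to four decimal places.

0.0836

Y = trial on which the fourth success occurs; negative binomial, r=4, p=0.67.
P(Y=8) = C(7,3) · p^4 · (1−p)^4
= 35 · 0.20151 · 0.011859 = 0.083642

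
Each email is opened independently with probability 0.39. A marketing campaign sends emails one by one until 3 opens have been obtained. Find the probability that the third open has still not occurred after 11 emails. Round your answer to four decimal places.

Needing more than 11 emails ⇔ fewer than 3 successes in the first 11. With X ~ Binomial(11, 0.39), P(Y > 11) = P(X ≤ 2).
  k=0: C(11,0)·0.39^0·0.61^11 = 0.004351
  k=1: C(11,1)·0.39^1·0.61^10 = 0.030602
  k=2: C(11,2)·0.39^2·0.61^9 = 0.097827
P(X ≤ 2) = 0.132781

0.1328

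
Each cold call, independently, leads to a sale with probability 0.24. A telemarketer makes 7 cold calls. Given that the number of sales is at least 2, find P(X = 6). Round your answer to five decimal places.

X ~ Binomial(7, 0.24). Want P(X=6 | X≥2) = P(X=6) / P(X≥2).
P(X=6) = C(7,6)·0.24^6·0.76^1 = 0.0010167
P(X≥2) = 1 − 0.1464519 − 0.3237359 = 0.5298122
Ratio = 0.0010167 / 0.5298122 = 0.0019189

0.00192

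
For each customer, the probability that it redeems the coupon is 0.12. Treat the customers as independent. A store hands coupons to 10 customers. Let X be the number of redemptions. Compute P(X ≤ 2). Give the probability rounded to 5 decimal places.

0.89132

X ~ Binomial(10, 0.12); P(X ≤ 2) = Σ C(10,k) p^k (1−p)^(10−k) over k:
  k=0: C(10,0)·0.12^0·0.88^10 = 0.2785010
  k=1: C(10,1)·0.12^1·0.88^9 = 0.3797741
  k=2: C(10,2)·0.12^2·0.88^8 = 0.2330432
Total = 0.8913182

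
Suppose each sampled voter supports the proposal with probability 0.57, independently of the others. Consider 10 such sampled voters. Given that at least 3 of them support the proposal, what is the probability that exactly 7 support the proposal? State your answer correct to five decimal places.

0.19035

X ~ Binomial(10, 0.57). Want P(X=7 | X≥3) = P(X=7) / P(X≥3).
P(X=7) = C(10,7)·0.57^7·0.43^3 = 0.1865136
P(X≥3) = 1 − 0.0002161 − 0.0028648 − 0.0170887 = 0.9798304
Ratio = 0.1865136 / 0.9798304 = 0.1903530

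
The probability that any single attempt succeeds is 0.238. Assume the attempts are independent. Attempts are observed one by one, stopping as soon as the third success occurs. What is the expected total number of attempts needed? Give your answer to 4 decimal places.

12.6050

Y = total attempts until the third success; negative binomial with r=3, p=0.238.
E[Y] = r / p = 3 / 0.238 = 12.605042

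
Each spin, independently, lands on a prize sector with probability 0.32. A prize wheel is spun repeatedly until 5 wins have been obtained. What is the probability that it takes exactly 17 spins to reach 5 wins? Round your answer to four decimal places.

Y = trial on which the fifth success occurs; negative binomial, r=5, p=0.32.
P(Y=17) = C(16,4) · p^5 · (1−p)^12
= 1820 · 0.0033554 · 0.0097748 = 0.059694

0.0597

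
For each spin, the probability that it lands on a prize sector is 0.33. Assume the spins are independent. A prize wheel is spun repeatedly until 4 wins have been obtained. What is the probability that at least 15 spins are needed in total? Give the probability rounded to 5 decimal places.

0.26985

Needing more than 14 spins ⇔ fewer than 4 successes in the first 14. With X ~ Binomial(14, 0.33), P(Y > 14) = P(X ≤ 3).
  k=0: C(14,0)·0.33^0·0.67^14 = 0.0036732
  k=1: C(14,1)·0.33^1·0.67^13 = 0.0253288
  k=2: C(14,2)·0.33^2·0.67^12 = 0.0810899
  k=3: C(14,3)·0.33^3·0.67^11 = 0.1597593
P(X ≤ 3) = 0.2698512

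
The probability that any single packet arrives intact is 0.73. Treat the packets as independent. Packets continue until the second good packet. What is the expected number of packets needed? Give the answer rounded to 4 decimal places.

2.7397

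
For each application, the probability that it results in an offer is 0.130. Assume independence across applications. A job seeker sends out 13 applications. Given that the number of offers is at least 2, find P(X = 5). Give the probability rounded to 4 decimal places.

X ~ Binomial(13, 0.13). Want P(X=5 | X≥2) = P(X=5) / P(X≥2).
P(X=5) = C(13,5)·0.13^5·0.87^8 = 0.015684
P(X≥2) = 1 − 0.163588 − 0.317774 = 0.518639
Ratio = 0.015684 / 0.518639 = 0.030240

0.0302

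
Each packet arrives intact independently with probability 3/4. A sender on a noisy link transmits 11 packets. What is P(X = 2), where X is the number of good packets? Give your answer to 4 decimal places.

0.0001

X ~ Binomial(n=11, p=0.75).
P(X=2) = C(11,2) · p^2 · (1−p)^9
= 55 · 0.5625 · 3.8147e-06 = 0.000118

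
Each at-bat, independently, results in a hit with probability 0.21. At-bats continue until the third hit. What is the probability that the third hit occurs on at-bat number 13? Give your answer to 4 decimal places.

0.0579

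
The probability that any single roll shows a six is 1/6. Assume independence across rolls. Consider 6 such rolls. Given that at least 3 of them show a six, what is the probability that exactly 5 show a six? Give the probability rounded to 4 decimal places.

X ~ Binomial(6, 0.166667). Want P(X=5 | X≥3) = P(X=5) / P(X≥3).
P(X=5) = C(6,5)·0.166667^5·0.833333^1 = 0.000643
P(X≥3) = 1 − 0.334898 − 0.401878 − 0.200939 = 0.062286
Ratio = 0.000643 / 0.062286 = 0.010323

0.0103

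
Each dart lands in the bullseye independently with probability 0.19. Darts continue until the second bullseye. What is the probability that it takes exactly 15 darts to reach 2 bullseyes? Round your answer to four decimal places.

0.0327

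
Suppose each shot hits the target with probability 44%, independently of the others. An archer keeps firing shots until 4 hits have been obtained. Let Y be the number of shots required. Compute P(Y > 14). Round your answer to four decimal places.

Needing more than 14 shots ⇔ fewer than 4 successes in the first 14. With X ~ Binomial(14, 0.44), P(Y > 14) = P(X ≤ 3).
  k=0: C(14,0)·0.44^0·0.56^14 = 0.000298
  k=1: C(14,1)·0.44^1·0.56^13 = 0.003281
  k=2: C(14,2)·0.44^2·0.56^12 = 0.016757
  k=3: C(14,3)·0.44^3·0.56^11 = 0.052666
P(X ≤ 3) = 0.073002

0.0730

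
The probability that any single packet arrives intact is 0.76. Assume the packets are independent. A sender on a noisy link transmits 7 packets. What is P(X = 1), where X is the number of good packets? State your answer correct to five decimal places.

X ~ Binomial(n=7, p=0.76).
P(X=1) = C(7,1) · p^1 · (1−p)^6
= 7 · 0.76 · 0.0001911 = 0.0010167

0.00102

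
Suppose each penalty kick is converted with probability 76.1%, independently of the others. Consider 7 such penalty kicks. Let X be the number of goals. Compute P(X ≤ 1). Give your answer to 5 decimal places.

X ~ Binomial(7, 0.761); P(X ≤ 1) = Σ C(7,k) p^k (1−p)^(7−k) over k:
  k=0: C(7,0)·0.761^0·0.239^7 = 0.0000445
  k=1: C(7,1)·0.761^1·0.239^6 = 0.0009928
Total = 0.0010374

0.00104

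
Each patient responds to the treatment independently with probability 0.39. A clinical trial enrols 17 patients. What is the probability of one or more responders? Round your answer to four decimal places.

0.9998

P(at least one) = 1 − P(none) = 1 − (1 − 0.39)^17
= 1 − 0.000224 = 0.999776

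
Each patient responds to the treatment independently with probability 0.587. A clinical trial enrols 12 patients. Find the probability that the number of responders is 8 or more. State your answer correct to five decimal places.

X ~ Binomial(12, 0.587); P(X ≥ 8) = Σ C(12,k) p^k (1−p)^(12−k) over k:
  k=8: C(12,8)·0.587^8·0.413^4 = 0.2030066
  k=9: C(12,9)·0.587^9·0.413^3 = 0.1282377
  k=10: C(12,10)·0.587^10·0.413^2 = 0.0546796
  k=11: C(12,11)·0.587^11·0.413^1 = 0.0141303
  k=12: C(12,12)·0.587^12·0.413^0 = 0.0016736
Total = 0.4017278

0.40173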